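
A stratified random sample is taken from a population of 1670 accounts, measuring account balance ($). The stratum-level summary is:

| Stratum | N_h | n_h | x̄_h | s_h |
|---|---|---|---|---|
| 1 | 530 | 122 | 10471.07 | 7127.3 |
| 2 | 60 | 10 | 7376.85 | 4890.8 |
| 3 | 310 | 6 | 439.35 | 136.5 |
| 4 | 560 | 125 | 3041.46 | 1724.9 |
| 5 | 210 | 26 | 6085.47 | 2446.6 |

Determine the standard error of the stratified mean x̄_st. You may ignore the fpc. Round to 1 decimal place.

V̂(x̄_st) = Σ W_h² s_h²/n_h, with W_h = N_h/N and N = 1670:
  stratum 1: (530/1670)²·7127.3²/122 = 41938.1
  stratum 2: (60/1670)²·4890.8²/10 = 3087.66
  stratum 3: (310/1670)²·136.5²/6 = 107.005
  stratum 4: (560/1670)²·1724.9²/125 = 2676.46
  stratum 5: (210/1670)²·2446.6²/26 = 3640.48
V̂(x̄_st) = 51449.7
SE(x̄_st) = √51449.7 = 226.825

SE(x̄_st) ≈ 226.8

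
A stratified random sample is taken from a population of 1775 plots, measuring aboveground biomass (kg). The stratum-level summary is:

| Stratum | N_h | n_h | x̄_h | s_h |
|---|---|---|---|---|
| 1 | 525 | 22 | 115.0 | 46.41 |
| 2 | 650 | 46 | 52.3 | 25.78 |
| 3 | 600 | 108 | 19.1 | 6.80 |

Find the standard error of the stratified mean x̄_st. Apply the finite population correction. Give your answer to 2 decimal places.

V̂(x̄_st) = Σ W_h² (1 − n_h/N_h) s_h²/n_h, with W_h = N_h/N and N = 1775:
  stratum 1: (525/1775)²·(1 − 22/525)·46.41²/22 = 8.20599
  stratum 2: (650/1775)²·(1 − 46/650)·25.78²/46 = 1.80037
  stratum 3: (600/1775)²·(1 − 108/600)·6.80²/108 = 0.0401156
V̂(x̄_st) = 10.0465
SE(x̄_st) = √10.0465 = 3.16962

SE(x̄_st) ≈ 3.17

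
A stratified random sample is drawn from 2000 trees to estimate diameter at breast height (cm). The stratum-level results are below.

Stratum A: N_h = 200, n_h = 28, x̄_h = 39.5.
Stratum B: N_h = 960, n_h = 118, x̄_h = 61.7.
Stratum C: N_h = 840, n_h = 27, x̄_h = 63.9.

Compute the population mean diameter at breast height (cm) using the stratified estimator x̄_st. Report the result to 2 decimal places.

N = Σ N_h = 2000. Stratum weights W_h = N_h/N.
x̄_st = (200·39.5 + 960·61.7 + 840·63.9) / 2000 = 60.4040

x̄_st ≈ 60.40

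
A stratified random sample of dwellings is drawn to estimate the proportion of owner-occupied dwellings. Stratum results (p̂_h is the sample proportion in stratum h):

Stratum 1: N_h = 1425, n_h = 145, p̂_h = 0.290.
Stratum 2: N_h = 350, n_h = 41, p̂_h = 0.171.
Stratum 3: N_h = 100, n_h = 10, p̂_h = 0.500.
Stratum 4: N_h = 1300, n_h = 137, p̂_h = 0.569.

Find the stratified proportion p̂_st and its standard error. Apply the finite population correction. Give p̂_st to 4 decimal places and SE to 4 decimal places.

p̂_st ≈ 0.3977, SE ≈ 0.0243

N = 3175; stratum weights W_h = N_h/N.
p̂_st = Σ W_h p̂_h = (1425·0.290 + 350·0.171 + 100·0.500 + 1300·0.569)/3175 = 0.39773
V̂(p̂_st) = Σ W_h² (1 − n_h/N_h) p̂_h(1−p̂_h)/(n_h−1):
  stratum 1: (1425/3175)²·(1 − 145/1425)·0.290·0.710/144 = 0.000258721
  stratum 2: (350/3175)²·(1 − 41/350)·0.171·0.829/40 = 3.80215e-05
  stratum 3: (100/3175)²·(1 − 10/100)·0.500·0.500/9 = 2.48e-05
  stratum 4: (1300/3175)²·(1 − 137/1300)·0.569·0.431/136 = 0.00027045
V̂(p̂_st) = 0.000591992; SE = √V̂ = 0.0243309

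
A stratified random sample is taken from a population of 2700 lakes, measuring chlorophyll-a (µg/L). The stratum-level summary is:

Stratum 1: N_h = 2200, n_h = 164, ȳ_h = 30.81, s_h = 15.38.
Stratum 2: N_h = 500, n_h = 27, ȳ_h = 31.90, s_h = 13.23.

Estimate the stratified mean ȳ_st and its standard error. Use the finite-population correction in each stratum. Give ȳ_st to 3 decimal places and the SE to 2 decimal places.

ȳ_st ≈ 31.012, SE ≈ 1.05

ȳ_st = Σ W_h ȳ_h = (2200·30.81 + 500·31.90)/2700 = 31.01185
V̂(ȳ_st) = Σ W_h² (1 − n_h/N_h) s_h²/n_h, with W_h = N_h/N and N = 2700:
  stratum 1: (2200/2700)²·(1 − 164/2200)·15.38²/164 = 0.88622
  stratum 2: (500/2700)²·(1 − 27/500)·13.23²/27 = 0.21031
V̂(ȳ_st) = 1.09653
SE(ȳ_st) = √1.09653 = 1.04715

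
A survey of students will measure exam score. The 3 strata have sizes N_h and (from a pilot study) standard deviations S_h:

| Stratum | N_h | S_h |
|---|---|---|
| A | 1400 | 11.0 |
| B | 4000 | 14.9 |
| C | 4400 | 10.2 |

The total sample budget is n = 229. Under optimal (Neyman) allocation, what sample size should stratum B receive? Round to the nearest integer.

Neyman allocation: n_h = n · N_h S_h / Σ N_i S_i, with n = 229.
  stratum A: N_h·S_h = 1400·11.0 = 15400.00
  stratum B: N_h·S_h = 4000·14.9 = 59600.00
  stratum C: N_h·S_h = 4400·10.2 = 44880.00
Σ N_h S_h = 119880.00
n for stratum B = 229·59600.00/119880.00 = 113.851 → 114

114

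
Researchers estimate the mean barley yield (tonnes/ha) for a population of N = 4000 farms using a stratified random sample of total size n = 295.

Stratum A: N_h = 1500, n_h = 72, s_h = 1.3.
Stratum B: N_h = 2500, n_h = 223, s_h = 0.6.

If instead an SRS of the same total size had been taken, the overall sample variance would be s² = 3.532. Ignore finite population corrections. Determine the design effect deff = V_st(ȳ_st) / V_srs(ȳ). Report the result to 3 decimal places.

deff ≈ 0.328

V̂(ȳ_st) = Σ W_h² s_h²/n_h, with W_h = N_h/N and N = 4000:
  stratum A: (1500/4000)²·1.3²/72 = 0.00330078
  stratum B: (2500/4000)²·0.6²/223 = 0.000630605
V_st = 0.00393139
V_srs = s²/n = 3.532/295 = 0.0119729
deff = V_st / V_srs = 0.00393139/0.0119729 = 0.3284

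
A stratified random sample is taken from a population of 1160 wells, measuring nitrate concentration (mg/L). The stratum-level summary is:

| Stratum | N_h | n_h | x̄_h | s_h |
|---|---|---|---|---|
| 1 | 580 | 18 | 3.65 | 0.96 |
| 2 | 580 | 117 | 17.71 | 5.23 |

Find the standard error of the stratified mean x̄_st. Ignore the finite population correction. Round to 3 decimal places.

V̂(x̄_st) = Σ W_h² s_h²/n_h, with W_h = N_h/N and N = 1160:
  stratum 1: (580/1160)²·0.96²/18 = 0.0128
  stratum 2: (580/1160)²·5.23²/117 = 0.0584464
V̂(x̄_st) = 0.0712464
SE(x̄_st) = √0.0712464 = 0.26692

SE(x̄_st) ≈ 0.267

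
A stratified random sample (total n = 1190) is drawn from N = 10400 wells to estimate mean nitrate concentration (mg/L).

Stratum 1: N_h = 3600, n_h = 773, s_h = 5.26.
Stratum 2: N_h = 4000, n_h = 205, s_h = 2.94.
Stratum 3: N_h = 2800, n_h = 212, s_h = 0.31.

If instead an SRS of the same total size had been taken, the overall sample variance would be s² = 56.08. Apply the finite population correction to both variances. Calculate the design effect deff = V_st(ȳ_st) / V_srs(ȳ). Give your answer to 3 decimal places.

V̂(ȳ_st) = Σ W_h² (1 − n_h/N_h) s_h²/n_h, with W_h = N_h/N and N = 10400:
  stratum 1: (3600/10400)²·(1 − 773/3600)·5.26²/773 = 0.00336786
  stratum 2: (4000/10400)²·(1 − 205/4000)·2.94²/205 = 0.0059176
  stratum 3: (2800/10400)²·(1 − 212/2800)·0.31²/212 = 3.03699e-05
V_st = 0.00931583
V_srs = (1 − 1190/10400)·56.08/1190 = 0.0417337
deff = V_st / V_srs = 0.00931583/0.0417337 = 0.2232

deff ≈ 0.223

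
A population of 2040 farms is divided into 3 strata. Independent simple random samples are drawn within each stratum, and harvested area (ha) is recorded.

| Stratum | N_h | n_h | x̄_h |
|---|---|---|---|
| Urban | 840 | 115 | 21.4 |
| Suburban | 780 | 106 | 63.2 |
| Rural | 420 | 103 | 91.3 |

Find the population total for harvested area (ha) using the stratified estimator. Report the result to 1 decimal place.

τ̂_st = Σ N_h x̄_h = 840·21.4 + 780·63.2 + 420·91.3 = 105618.0

τ̂_st ≈ 105618.0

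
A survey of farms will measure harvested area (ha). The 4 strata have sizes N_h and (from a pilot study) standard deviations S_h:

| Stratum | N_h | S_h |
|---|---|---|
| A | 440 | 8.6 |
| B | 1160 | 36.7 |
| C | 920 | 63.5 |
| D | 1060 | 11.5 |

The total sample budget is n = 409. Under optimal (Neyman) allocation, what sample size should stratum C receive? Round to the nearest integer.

Neyman allocation: n_h = n · N_h S_h / Σ N_i S_i, with n = 409.
  stratum A: N_h·S_h = 440·8.6 = 3784.00
  stratum B: N_h·S_h = 1160·36.7 = 42572.00
  stratum C: N_h·S_h = 920·63.5 = 58420.00
  stratum D: N_h·S_h = 1060·11.5 = 12190.00
Σ N_h S_h = 116966.00
n for stratum C = 409·58420.00/116966.00 = 204.280 → 204

204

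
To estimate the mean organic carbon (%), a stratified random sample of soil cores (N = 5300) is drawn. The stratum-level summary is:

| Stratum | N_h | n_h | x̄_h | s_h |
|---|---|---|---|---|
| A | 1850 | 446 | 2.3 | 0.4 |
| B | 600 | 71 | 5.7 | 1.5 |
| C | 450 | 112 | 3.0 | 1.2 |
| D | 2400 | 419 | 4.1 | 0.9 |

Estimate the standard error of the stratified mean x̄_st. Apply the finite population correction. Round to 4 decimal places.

SE(x̄_st) ≈ 0.0281

V̂(x̄_st) = Σ W_h² (1 − n_h/N_h) s_h²/n_h, with W_h = N_h/N and N = 5300:
  stratum A: (1850/5300)²·(1 − 446/1850)·0.4²/446 = 3.3172e-05
  stratum B: (600/5300)²·(1 − 71/600)·1.5²/71 = 0.000358079
  stratum C: (450/5300)²·(1 − 112/450)·1.2²/112 = 6.96181e-05
  stratum D: (2400/5300)²·(1 − 419/2400)·0.9²/419 = 0.000327201
V̂(x̄_st) = 0.000788071
SE(x̄_st) = √0.000788071 = 0.0280726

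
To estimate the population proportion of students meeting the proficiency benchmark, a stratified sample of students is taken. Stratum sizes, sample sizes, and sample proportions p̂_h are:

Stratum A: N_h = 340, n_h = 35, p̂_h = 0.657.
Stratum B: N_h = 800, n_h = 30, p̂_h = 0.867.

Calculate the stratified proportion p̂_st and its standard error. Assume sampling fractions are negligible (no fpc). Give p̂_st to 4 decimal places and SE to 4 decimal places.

p̂_st ≈ 0.8044, SE ≈ 0.0505

N = 1140; stratum weights W_h = N_h/N.
p̂_st = Σ W_h p̂_h = (340·0.657 + 800·0.867)/1140 = 0.80437
V̂(p̂_st) = Σ W_h² p̂_h(1−p̂_h)/(n_h−1):
  stratum A: (340/1140)²·0.657·0.343/34 = 0.000589561
  stratum B: (800/1140)²·0.867·0.133/29 = 0.00195814
V̂(p̂_st) = 0.0025477; SE = √V̂ = 0.0504747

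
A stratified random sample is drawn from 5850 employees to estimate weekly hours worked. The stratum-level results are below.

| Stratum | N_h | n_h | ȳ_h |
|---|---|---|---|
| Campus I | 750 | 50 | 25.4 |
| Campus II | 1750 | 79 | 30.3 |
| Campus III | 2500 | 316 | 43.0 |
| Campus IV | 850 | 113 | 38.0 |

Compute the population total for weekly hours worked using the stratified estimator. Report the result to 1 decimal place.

τ̂_st = Σ N_h ȳ_h = 750·25.4 + 1750·30.3 + 2500·43.0 + 850·38.0 = 211875.0

τ̂_st ≈ 211875.0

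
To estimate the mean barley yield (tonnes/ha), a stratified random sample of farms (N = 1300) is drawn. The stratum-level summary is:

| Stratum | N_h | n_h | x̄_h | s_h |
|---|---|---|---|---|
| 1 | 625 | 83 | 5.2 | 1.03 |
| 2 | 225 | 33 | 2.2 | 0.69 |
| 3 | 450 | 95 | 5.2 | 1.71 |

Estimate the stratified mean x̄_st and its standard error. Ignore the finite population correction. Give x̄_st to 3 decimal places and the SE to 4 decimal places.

x̄_st = Σ W_h x̄_h = (625·5.2 + 225·2.2 + 450·5.2)/1300 = 4.68077
V̂(x̄_st) = Σ W_h² s_h²/n_h, with W_h = N_h/N and N = 1300:
  stratum 1: (625/1300)²·1.03²/83 = 0.0029544
  stratum 2: (225/1300)²·0.69²/33 = 0.000432178
  stratum 3: (450/1300)²·1.71²/95 = 0.00368814
V̂(x̄_st) = 0.00707472
SE(x̄_st) = √0.00707472 = 0.0841113

x̄_st ≈ 4.681, SE ≈ 0.0841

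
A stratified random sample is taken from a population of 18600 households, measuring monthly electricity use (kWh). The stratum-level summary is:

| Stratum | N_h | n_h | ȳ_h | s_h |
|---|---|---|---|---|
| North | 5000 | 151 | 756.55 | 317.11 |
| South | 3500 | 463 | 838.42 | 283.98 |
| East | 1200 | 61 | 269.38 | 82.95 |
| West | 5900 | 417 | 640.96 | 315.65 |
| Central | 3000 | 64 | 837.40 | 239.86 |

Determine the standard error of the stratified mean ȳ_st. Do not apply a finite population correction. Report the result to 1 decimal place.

SE(ȳ_st) ≈ 10.1

V̂(ȳ_st) = Σ W_h² s_h²/n_h, with W_h = N_h/N and N = 18600:
  stratum North: (5000/18600)²·317.11²/151 = 48.1235
  stratum South: (3500/18600)²·283.98²/463 = 6.16744
  stratum East: (1200/18600)²·82.95²/61 = 0.469504
  stratum West: (5900/18600)²·315.65²/417 = 24.0411
  stratum Central: (3000/18600)²·239.86²/64 = 23.3858
V̂(ȳ_st) = 102.187
SE(ȳ_st) = √102.187 = 10.1088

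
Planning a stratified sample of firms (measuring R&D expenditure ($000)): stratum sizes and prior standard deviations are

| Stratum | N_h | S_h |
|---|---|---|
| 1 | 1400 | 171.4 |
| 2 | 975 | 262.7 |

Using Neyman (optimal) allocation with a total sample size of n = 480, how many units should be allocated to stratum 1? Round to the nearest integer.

232

Neyman allocation: n_h = n · N_h S_h / Σ N_i S_i, with n = 480.
  stratum 1: N_h·S_h = 1400·171.4 = 239960.00
  stratum 2: N_h·S_h = 975·262.7 = 256132.50
Σ N_h S_h = 496092.50
n for stratum 1 = 480·239960.00/496092.50 = 232.176 → 232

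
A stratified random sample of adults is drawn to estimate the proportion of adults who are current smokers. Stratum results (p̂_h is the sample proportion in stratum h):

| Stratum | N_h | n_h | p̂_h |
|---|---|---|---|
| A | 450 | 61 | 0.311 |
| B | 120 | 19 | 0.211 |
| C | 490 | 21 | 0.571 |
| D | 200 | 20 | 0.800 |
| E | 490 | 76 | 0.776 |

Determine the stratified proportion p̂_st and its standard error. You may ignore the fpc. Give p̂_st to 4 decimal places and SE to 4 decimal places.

p̂_st ≈ 0.5630, SE ≈ 0.0391

N = 1750; stratum weights W_h = N_h/N.
p̂_st = Σ W_h p̂_h = (450·0.311 + 120·0.211 + 490·0.571 + 200·0.800 + 490·0.776)/1750 = 0.56303
V̂(p̂_st) = Σ W_h² p̂_h(1−p̂_h)/(n_h−1):
  stratum A: (450/1750)²·0.311·0.689/60 = 0.000236144
  stratum B: (120/1750)²·0.211·0.789/18 = 4.34884e-05
  stratum C: (490/1750)²·0.571·0.429/20 = 0.000960239
  stratum D: (200/1750)²·0.800·0.200/19 = 0.000109989
  stratum E: (490/1750)²·0.776·0.224/75 = 0.000181704
V̂(p̂_st) = 0.00153157; SE = √V̂ = 0.0391352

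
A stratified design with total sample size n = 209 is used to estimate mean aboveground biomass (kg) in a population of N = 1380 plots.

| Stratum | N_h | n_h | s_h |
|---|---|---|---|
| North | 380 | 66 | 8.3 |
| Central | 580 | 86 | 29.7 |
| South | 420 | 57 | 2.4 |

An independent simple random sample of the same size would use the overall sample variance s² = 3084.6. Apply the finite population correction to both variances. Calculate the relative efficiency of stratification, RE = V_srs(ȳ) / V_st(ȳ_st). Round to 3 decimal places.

RE ≈ 7.747

V̂(ȳ_st) = Σ W_h² (1 − n_h/N_h) s_h²/n_h, with W_h = N_h/N and N = 1380:
  stratum North: (380/1380)²·(1 − 66/380)·8.3²/66 = 0.0653984
  stratum Central: (580/1380)²·(1 − 86/580)·29.7²/86 = 1.54316
  stratum South: (420/1380)²·(1 − 57/420)·2.4²/57 = 0.00808994
V_st = 1.61665
V_srs = (1 − 209/1380)·3084.6/209 = 12.5236
Relative efficiency = V_srs / V_st = 12.5236/1.61665 = 7.7467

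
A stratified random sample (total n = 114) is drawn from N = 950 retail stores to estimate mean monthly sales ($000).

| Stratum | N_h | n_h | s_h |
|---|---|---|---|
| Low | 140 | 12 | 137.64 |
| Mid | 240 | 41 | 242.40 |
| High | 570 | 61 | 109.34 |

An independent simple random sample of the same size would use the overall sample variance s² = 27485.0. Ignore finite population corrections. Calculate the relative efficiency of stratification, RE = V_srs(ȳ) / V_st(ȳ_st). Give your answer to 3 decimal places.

V̂(ȳ_st) = Σ W_h² s_h²/n_h, with W_h = N_h/N and N = 950:
  stratum Low: (140/950)²·137.64²/12 = 34.286
  stratum Mid: (240/950)²·242.40²/41 = 91.4654
  stratum High: (570/950)²·109.34²/61 = 70.5555
V_st = 196.307
V_srs = s²/n = 27485.0/114 = 241.096
Relative efficiency = V_srs / V_st = 241.096/196.307 = 1.2282

RE ≈ 1.228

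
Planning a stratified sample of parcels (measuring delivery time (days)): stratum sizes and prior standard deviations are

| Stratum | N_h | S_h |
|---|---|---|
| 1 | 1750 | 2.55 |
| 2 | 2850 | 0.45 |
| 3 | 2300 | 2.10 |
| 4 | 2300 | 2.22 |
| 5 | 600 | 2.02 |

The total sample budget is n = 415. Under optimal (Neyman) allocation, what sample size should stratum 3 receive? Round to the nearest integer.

119

Neyman allocation: n_h = n · N_h S_h / Σ N_i S_i, with n = 415.
  stratum 1: N_h·S_h = 1750·2.55 = 4462.50
  stratum 2: N_h·S_h = 2850·0.45 = 1282.50
  stratum 3: N_h·S_h = 2300·2.10 = 4830.00
  stratum 4: N_h·S_h = 2300·2.22 = 5106.00
  stratum 5: N_h·S_h = 600·2.02 = 1212.00
Σ N_h S_h = 16893.00
n for stratum 3 = 415·4830.00/16893.00 = 118.656 → 119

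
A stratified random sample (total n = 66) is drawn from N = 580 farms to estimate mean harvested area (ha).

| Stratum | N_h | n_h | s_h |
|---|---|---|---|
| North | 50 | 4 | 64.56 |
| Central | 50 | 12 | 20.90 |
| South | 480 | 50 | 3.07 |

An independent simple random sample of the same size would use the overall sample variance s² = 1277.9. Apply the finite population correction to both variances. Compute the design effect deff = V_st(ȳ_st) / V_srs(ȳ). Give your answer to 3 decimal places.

deff ≈ 0.434

V̂(ȳ_st) = Σ W_h² (1 − n_h/N_h) s_h²/n_h, with W_h = N_h/N and N = 580:
  stratum North: (50/580)²·(1 − 4/50)·64.56²/4 = 7.12425
  stratum Central: (50/580)²·(1 − 12/50)·20.90²/12 = 0.205593
  stratum South: (480/580)²·(1 − 50/480)·3.07²/50 = 0.115654
V_st = 7.44549
V_srs = (1 − 66/580)·1277.9/66 = 17.1588
deff = V_st / V_srs = 7.44549/17.1588 = 0.4339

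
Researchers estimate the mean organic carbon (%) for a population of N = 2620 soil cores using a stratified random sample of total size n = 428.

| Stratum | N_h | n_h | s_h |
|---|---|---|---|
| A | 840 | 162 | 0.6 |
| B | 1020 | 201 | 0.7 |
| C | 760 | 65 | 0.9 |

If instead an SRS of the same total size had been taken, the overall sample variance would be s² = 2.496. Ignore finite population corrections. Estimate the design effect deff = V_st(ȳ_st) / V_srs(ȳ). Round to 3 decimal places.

deff ≈ 0.282

V̂(ȳ_st) = Σ W_h² s_h²/n_h, with W_h = N_h/N and N = 2620:
  stratum A: (840/2620)²·0.6²/162 = 0.000228425
  stratum B: (1020/2620)²·0.7²/201 = 0.000369486
  stratum C: (760/2620)²·0.9²/65 = 0.00104857
V_st = 0.00164648
V_srs = s²/n = 2.496/428 = 0.00583178
deff = V_st / V_srs = 0.00164648/0.00583178 = 0.2823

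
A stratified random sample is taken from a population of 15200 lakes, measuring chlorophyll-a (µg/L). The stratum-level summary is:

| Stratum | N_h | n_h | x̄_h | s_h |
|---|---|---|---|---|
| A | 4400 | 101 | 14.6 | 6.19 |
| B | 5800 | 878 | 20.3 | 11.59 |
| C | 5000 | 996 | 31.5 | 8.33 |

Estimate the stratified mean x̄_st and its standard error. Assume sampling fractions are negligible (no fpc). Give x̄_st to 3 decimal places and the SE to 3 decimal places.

x̄_st = Σ W_h x̄_h = (4400·14.6 + 5800·20.3 + 5000·31.5)/15200 = 22.33421
V̂(x̄_st) = Σ W_h² s_h²/n_h, with W_h = N_h/N and N = 15200:
  stratum A: (4400/15200)²·6.19²/101 = 0.0317891
  stratum B: (5800/15200)²·11.59²/878 = 0.0222762
  stratum C: (5000/15200)²·8.33²/996 = 0.00753847
V̂(x̄_st) = 0.0616038
SE(x̄_st) = √0.0616038 = 0.248201

x̄_st ≈ 22.334, SE ≈ 0.248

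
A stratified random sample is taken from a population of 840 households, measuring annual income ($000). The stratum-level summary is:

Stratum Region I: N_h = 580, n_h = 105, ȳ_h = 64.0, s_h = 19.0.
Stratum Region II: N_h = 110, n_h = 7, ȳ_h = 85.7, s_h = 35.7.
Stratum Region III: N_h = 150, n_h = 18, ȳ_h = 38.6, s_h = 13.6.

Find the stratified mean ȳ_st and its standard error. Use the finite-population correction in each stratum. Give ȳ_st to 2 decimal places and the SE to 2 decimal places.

ȳ_st ≈ 62.31, SE ≈ 2.13

ȳ_st = Σ W_h ȳ_h = (580·64.0 + 110·85.7 + 150·38.6)/840 = 62.30595
V̂(ȳ_st) = Σ W_h² (1 − n_h/N_h) s_h²/n_h, with W_h = N_h/N and N = 840:
  stratum Region I: (580/840)²·(1 − 105/580)·19.0²/105 = 1.3424
  stratum Region II: (110/840)²·(1 − 7/110)·35.7²/7 = 2.92354
  stratum Region III: (150/840)²·(1 − 18/150)·13.6²/18 = 0.288345
V̂(ȳ_st) = 4.55429
SE(ȳ_st) = √4.55429 = 2.13408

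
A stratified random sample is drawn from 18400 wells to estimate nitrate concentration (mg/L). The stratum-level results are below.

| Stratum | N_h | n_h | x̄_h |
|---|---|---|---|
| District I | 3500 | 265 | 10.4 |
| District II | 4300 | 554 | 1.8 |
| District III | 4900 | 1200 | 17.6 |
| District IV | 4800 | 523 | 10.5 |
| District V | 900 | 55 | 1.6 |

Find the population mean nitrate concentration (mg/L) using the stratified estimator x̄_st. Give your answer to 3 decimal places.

x̄_st ≈ 9.903

N = Σ N_h = 18400. Stratum weights W_h = N_h/N.
x̄_st = (3500·10.4 + 4300·1.8 + 4900·17.6 + 4800·10.5 + 900·1.6) / 18400 = 9.90326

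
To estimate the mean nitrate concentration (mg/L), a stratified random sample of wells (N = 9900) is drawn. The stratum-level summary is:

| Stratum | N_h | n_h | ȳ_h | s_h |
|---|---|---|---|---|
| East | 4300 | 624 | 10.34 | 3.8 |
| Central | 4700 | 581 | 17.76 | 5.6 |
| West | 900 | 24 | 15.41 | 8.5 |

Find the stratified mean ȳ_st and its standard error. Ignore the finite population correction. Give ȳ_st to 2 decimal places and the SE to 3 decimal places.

ȳ_st ≈ 14.32, SE ≈ 0.203

ȳ_st = Σ W_h ȳ_h = (4300·10.34 + 4700·17.76 + 900·15.41)/9900 = 14.32354
V̂(ȳ_st) = Σ W_h² s_h²/n_h, with W_h = N_h/N and N = 9900:
  stratum East: (4300/9900)²·3.8²/624 = 0.00436565
  stratum Central: (4700/9900)²·5.6²/581 = 0.0121654
  stratum West: (900/9900)²·8.5²/24 = 0.0248795
V̂(ȳ_st) = 0.0414105
SE(ȳ_st) = √0.0414105 = 0.203496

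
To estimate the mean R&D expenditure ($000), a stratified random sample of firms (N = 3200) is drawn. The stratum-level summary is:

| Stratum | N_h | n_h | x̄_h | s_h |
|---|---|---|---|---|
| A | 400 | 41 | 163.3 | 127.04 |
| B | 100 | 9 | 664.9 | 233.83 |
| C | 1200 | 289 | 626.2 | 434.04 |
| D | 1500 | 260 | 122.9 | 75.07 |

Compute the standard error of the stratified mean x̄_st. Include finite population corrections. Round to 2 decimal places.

SE(x̄_st) ≈ 9.19

V̂(x̄_st) = Σ W_h² (1 − n_h/N_h) s_h²/n_h, with W_h = N_h/N and N = 3200:
  stratum A: (400/3200)²·(1 − 41/400)·127.04²/41 = 5.52016
  stratum B: (100/3200)²·(1 − 9/100)·233.83²/9 = 5.39883
  stratum C: (1200/3200)²·(1 − 289/1200)·434.04²/289 = 69.5923
  stratum D: (1500/3200)²·(1 − 260/1500)·75.07²/260 = 3.93706
V̂(x̄_st) = 84.4484
SE(x̄_st) = √84.4484 = 9.18958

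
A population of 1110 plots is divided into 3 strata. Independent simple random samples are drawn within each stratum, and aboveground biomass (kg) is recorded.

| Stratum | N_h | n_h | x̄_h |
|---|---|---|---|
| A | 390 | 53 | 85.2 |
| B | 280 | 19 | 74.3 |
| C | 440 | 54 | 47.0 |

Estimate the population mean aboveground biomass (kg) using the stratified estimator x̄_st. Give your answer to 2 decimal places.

N = Σ N_h = 1110. Stratum weights W_h = N_h/N.
x̄_st = (390·85.2 + 280·74.3 + 440·47.0) / 1110 = 67.3081

x̄_st ≈ 67.31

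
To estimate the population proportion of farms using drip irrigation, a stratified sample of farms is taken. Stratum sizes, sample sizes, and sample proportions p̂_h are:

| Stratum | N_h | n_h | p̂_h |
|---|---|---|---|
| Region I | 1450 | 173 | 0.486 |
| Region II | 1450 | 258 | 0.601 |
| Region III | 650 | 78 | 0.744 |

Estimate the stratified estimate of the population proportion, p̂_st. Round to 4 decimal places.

p̂_st ≈ 0.5802

N = 3550; stratum weights W_h = N_h/N.
p̂_st = Σ W_h p̂_h = (1450·0.486 + 1450·0.601 + 650·0.744)/3550 = 0.58021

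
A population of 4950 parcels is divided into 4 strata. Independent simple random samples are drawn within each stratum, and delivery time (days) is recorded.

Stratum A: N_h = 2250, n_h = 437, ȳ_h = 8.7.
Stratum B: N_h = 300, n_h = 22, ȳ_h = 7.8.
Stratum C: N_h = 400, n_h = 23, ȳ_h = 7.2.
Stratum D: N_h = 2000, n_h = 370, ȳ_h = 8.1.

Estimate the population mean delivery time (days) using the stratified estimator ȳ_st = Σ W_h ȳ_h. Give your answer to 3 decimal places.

ȳ_st ≈ 8.282

N = Σ N_h = 4950. Stratum weights W_h = N_h/N.
ȳ_st = (2250·8.7 + 300·7.8 + 400·7.2 + 2000·8.1) / 4950 = 8.28182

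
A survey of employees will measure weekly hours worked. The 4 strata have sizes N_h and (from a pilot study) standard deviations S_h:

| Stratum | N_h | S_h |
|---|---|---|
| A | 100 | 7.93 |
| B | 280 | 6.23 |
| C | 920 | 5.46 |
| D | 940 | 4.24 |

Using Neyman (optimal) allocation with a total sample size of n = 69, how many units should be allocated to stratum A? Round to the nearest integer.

Neyman allocation: n_h = n · N_h S_h / Σ N_i S_i, with n = 69.
  stratum A: N_h·S_h = 100·7.93 = 793.00
  stratum B: N_h·S_h = 280·6.23 = 1744.40
  stratum C: N_h·S_h = 920·5.46 = 5023.20
  stratum D: N_h·S_h = 940·4.24 = 3985.60
Σ N_h S_h = 11546.20
n for stratum A = 69·793.00/11546.20 = 4.739 → 5

5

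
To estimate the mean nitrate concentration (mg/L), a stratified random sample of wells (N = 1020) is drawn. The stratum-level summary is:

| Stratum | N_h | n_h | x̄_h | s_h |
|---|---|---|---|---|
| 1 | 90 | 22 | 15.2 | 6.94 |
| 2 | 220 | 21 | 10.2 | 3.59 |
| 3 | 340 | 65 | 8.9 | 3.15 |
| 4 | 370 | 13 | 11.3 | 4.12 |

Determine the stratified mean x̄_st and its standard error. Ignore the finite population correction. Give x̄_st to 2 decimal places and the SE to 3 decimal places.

x̄_st ≈ 10.61, SE ≈ 0.484

x̄_st = Σ W_h x̄_h = (90·15.2 + 220·10.2 + 340·8.9 + 370·11.3)/1020 = 10.60686
V̂(x̄_st) = Σ W_h² s_h²/n_h, with W_h = N_h/N and N = 1020:
  stratum 1: (90/1020)²·6.94²/22 = 0.0170444
  stratum 2: (220/1020)²·3.59²/21 = 0.0285506
  stratum 3: (340/1020)²·3.15²/65 = 0.0169615
  stratum 4: (370/1020)²·4.12²/13 = 0.171812
V̂(x̄_st) = 0.234369
SE(x̄_st) = √0.234369 = 0.484116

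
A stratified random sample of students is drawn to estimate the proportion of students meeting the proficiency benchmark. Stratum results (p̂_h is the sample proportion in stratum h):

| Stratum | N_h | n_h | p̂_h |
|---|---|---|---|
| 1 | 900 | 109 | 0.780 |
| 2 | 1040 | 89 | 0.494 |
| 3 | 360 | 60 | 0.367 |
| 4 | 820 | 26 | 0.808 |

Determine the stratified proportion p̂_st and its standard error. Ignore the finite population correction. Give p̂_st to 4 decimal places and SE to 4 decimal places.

p̂_st ≈ 0.6444, SE ≈ 0.0305

N = 3120; stratum weights W_h = N_h/N.
p̂_st = Σ W_h p̂_h = (900·0.780 + 1040·0.494 + 360·0.367 + 820·0.808)/3120 = 0.64437
V̂(p̂_st) = Σ W_h² p̂_h(1−p̂_h)/(n_h−1):
  stratum 1: (900/3120)²·0.780·0.220/108 = 0.000132212
  stratum 2: (1040/3120)²·0.494·0.506/88 = 0.000315611
  stratum 3: (360/3120)²·0.367·0.633/59 = 5.2422e-05
  stratum 4: (820/3120)²·0.808·0.192/25 = 0.000428638
V̂(p̂_st) = 0.000928883; SE = √V̂ = 0.0304776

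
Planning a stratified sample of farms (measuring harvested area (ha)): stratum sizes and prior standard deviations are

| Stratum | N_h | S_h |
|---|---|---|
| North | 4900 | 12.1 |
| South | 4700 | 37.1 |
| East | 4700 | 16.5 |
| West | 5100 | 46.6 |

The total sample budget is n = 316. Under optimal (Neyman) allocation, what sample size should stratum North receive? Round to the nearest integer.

34

Neyman allocation: n_h = n · N_h S_h / Σ N_i S_i, with n = 316.
  stratum North: N_h·S_h = 4900·12.1 = 59290.00
  stratum South: N_h·S_h = 4700·37.1 = 174370.00
  stratum East: N_h·S_h = 4700·16.5 = 77550.00
  stratum West: N_h·S_h = 5100·46.6 = 237660.00
Σ N_h S_h = 548870.00
n for stratum North = 316·59290.00/548870.00 = 34.135 → 34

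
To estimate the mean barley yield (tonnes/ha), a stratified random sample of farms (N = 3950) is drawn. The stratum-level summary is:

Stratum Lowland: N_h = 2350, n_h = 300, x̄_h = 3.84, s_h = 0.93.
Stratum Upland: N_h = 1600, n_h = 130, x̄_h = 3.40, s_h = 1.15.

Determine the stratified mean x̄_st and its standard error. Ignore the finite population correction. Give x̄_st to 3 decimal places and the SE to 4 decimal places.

x̄_st ≈ 3.662, SE ≈ 0.0519

x̄_st = Σ W_h x̄_h = (2350·3.84 + 1600·3.40)/3950 = 3.66177
V̂(x̄_st) = Σ W_h² s_h²/n_h, with W_h = N_h/N and N = 3950:
  stratum Lowland: (2350/3950)²·0.93²/300 = 0.00102044
  stratum Upland: (1600/3950)²·1.15²/130 = 0.00166916
V̂(x̄_st) = 0.0026896
SE(x̄_st) = √0.0026896 = 0.0518613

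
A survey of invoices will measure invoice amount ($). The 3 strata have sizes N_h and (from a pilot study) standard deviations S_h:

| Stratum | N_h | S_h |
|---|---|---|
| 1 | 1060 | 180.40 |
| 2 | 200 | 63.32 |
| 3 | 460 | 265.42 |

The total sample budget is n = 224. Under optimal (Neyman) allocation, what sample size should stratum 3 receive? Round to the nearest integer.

Neyman allocation: n_h = n · N_h S_h / Σ N_i S_i, with n = 224.
  stratum 1: N_h·S_h = 1060·180.40 = 191224.00
  stratum 2: N_h·S_h = 200·63.32 = 12664.00
  stratum 3: N_h·S_h = 460·265.42 = 122093.20
Σ N_h S_h = 325981.20
n for stratum 3 = 224·122093.20/325981.20 = 83.897 → 84

84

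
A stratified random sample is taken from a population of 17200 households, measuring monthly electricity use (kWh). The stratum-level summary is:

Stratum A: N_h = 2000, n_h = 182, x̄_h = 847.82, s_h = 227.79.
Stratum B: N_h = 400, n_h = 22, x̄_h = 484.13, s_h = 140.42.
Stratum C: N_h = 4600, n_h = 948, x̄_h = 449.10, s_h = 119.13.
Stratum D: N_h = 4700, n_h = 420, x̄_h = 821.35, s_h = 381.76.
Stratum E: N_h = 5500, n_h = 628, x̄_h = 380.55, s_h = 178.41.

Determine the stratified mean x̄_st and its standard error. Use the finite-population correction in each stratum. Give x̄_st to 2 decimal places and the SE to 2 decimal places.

x̄_st ≈ 576.08, SE ≈ 5.74

x̄_st = Σ W_h x̄_h = (2000·847.82 + 400·484.13 + 4600·449.10 + 4700·821.35 + 5500·380.55)/17200 = 576.07686
V̂(x̄_st) = Σ W_h² (1 − n_h/N_h) s_h²/n_h, with W_h = N_h/N and N = 17200:
  stratum A: (2000/17200)²·(1 − 182/2000)·227.79²/182 = 3.50401
  stratum B: (400/17200)²·(1 − 22/400)·140.42²/22 = 0.458068
  stratum C: (4600/17200)²·(1 − 948/4600)·119.13²/948 = 0.850091
  stratum D: (4700/17200)²·(1 − 420/4700)·381.76²/420 = 23.5948
  stratum E: (5500/17200)²·(1 − 628/5500)·178.41²/628 = 4.59084
V̂(x̄_st) = 32.9978
SE(x̄_st) = √32.9978 = 5.74437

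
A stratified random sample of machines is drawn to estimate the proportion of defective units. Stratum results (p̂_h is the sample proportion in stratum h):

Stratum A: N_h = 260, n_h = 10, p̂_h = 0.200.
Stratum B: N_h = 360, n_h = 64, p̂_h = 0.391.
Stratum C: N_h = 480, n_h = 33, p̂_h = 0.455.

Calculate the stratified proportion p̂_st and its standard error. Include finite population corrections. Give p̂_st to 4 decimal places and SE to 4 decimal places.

N = 1100; stratum weights W_h = N_h/N.
p̂_st = Σ W_h p̂_h = (260·0.200 + 360·0.391 + 480·0.455)/1100 = 0.37378
V̂(p̂_st) = Σ W_h² (1 − n_h/N_h) p̂_h(1−p̂_h)/(n_h−1):
  stratum A: (260/1100)²·(1 − 10/260)·0.200·0.800/9 = 0.000955005
  stratum B: (360/1100)²·(1 − 64/360)·0.391·0.609/63 = 0.000332861
  stratum C: (480/1100)²·(1 − 33/480)·0.455·0.545/32 = 0.00137411
V̂(p̂_st) = 0.00266197; SE = √V̂ = 0.0515943

p̂_st ≈ 0.3738, SE ≈ 0.0516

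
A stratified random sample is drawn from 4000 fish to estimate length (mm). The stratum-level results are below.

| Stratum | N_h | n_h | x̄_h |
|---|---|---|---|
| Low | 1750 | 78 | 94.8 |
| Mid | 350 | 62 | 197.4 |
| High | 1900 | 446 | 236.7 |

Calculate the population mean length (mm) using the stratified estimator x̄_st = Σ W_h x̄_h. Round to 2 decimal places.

x̄_st ≈ 171.18

N = Σ N_h = 4000. Stratum weights W_h = N_h/N.
x̄_st = (1750·94.8 + 350·197.4 + 1900·236.7) / 4000 = 171.1800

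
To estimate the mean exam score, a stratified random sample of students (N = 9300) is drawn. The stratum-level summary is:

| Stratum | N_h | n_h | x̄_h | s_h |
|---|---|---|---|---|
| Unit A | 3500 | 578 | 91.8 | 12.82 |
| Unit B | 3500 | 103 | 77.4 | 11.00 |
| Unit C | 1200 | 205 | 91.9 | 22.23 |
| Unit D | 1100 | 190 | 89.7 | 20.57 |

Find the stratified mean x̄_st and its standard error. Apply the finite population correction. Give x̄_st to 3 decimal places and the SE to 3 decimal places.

x̄_st = Σ W_h x̄_h = (3500·91.8 + 3500·77.4 + 1200·91.9 + 1100·89.7)/9300 = 86.14516
V̂(x̄_st) = Σ W_h² (1 − n_h/N_h) s_h²/n_h, with W_h = N_h/N and N = 9300:
  stratum Unit A: (3500/9300)²·(1 − 578/3500)·12.82²/578 = 0.0336225
  stratum Unit B: (3500/9300)²·(1 − 103/3500)·11.00²/103 = 0.16149
  stratum Unit C: (1200/9300)²·(1 − 205/1200)·22.23²/205 = 0.0332785
  stratum Unit D: (1100/9300)²·(1 − 190/1100)·20.57²/190 = 0.0257741
V̂(x̄_st) = 0.254165
SE(x̄_st) = √0.254165 = 0.504148

x̄_st ≈ 86.145, SE ≈ 0.504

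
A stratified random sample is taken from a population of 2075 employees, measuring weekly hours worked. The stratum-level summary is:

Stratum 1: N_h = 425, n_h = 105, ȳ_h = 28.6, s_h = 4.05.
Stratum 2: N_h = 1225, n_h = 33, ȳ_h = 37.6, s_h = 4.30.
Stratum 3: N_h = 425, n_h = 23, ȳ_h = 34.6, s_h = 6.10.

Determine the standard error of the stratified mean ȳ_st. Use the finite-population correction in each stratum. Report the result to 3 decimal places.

V̂(ȳ_st) = Σ W_h² (1 − n_h/N_h) s_h²/n_h, with W_h = N_h/N and N = 2075:
  stratum 1: (425/2075)²·(1 − 105/425)·4.05²/105 = 0.00493428
  stratum 2: (1225/2075)²·(1 − 33/1225)·4.30²/33 = 0.19002
  stratum 3: (425/2075)²·(1 − 23/425)·6.10²/23 = 0.0641964
V̂(ȳ_st) = 0.259151
SE(ȳ_st) = √0.259151 = 0.509068

SE(ȳ_st) ≈ 0.509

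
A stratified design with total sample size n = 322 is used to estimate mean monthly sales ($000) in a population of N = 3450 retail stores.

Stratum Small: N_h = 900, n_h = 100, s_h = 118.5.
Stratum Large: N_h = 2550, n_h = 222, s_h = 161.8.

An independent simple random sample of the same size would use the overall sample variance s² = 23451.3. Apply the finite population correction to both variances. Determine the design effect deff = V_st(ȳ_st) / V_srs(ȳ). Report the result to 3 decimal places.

V̂(ȳ_st) = Σ W_h² (1 − n_h/N_h) s_h²/n_h, with W_h = N_h/N and N = 3450:
  stratum Small: (900/3450)²·(1 − 100/900)·118.5²/100 = 8.49437
  stratum Large: (2550/3450)²·(1 − 222/2550)·161.8²/222 = 58.8151
V_st = 67.3095
V_srs = (1 − 322/3450)·23451.3/322 = 66.0326
deff = V_st / V_srs = 67.3095/66.0326 = 1.0193

deff ≈ 1.019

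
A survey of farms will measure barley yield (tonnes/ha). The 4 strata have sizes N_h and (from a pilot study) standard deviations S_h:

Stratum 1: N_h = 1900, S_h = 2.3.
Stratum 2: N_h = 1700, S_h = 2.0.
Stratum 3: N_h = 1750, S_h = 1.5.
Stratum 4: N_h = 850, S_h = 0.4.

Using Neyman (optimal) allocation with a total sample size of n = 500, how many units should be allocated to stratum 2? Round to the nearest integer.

Neyman allocation: n_h = n · N_h S_h / Σ N_i S_i, with n = 500.
  stratum 1: N_h·S_h = 1900·2.3 = 4370.00
  stratum 2: N_h·S_h = 1700·2.0 = 3400.00
  stratum 3: N_h·S_h = 1750·1.5 = 2625.00
  stratum 4: N_h·S_h = 850·0.4 = 340.00
Σ N_h S_h = 10735.00
n for stratum 2 = 500·3400.00/10735.00 = 158.361 → 158

158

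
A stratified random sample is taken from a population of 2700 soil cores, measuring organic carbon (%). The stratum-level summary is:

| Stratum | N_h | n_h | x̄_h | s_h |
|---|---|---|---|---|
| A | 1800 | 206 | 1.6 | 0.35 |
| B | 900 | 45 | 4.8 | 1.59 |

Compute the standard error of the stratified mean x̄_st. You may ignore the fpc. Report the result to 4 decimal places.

V̂(x̄_st) = Σ W_h² s_h²/n_h, with W_h = N_h/N and N = 2700:
  stratum A: (1800/2700)²·0.35²/206 = 0.000264293
  stratum B: (900/2700)²·1.59²/45 = 0.00624222
V̂(x̄_st) = 0.00650652
SE(x̄_st) = √0.00650652 = 0.080663

SE(x̄_st) ≈ 0.0807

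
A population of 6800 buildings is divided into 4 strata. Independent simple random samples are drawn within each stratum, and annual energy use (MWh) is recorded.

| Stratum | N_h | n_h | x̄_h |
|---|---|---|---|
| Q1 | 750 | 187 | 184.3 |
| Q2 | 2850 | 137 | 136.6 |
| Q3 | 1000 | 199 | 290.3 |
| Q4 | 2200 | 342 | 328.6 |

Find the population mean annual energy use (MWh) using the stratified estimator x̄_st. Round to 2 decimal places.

x̄_st ≈ 226.58

N = Σ N_h = 6800. Stratum weights W_h = N_h/N.
x̄_st = (750·184.3 + 2850·136.6 + 1000·290.3 + 2200·328.6) / 6800 = 226.5816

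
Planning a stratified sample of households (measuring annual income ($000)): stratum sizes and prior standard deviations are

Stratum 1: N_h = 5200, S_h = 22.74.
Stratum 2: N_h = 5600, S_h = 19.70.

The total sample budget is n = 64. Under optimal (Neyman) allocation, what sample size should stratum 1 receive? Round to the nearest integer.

33

Neyman allocation: n_h = n · N_h S_h / Σ N_i S_i, with n = 64.
  stratum 1: N_h·S_h = 5200·22.74 = 118248.00
  stratum 2: N_h·S_h = 5600·19.70 = 110320.00
Σ N_h S_h = 228568.00
n for stratum 1 = 64·118248.00/228568.00 = 33.110 → 33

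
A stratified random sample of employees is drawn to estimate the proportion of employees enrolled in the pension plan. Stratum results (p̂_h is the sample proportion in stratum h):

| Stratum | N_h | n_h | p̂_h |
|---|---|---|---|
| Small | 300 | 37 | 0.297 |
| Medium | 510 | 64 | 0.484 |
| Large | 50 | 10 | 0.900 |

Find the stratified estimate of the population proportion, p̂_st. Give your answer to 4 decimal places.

N = 860; stratum weights W_h = N_h/N.
p̂_st = Σ W_h p̂_h = (300·0.297 + 510·0.484 + 50·0.900)/860 = 0.44295

p̂_st ≈ 0.4430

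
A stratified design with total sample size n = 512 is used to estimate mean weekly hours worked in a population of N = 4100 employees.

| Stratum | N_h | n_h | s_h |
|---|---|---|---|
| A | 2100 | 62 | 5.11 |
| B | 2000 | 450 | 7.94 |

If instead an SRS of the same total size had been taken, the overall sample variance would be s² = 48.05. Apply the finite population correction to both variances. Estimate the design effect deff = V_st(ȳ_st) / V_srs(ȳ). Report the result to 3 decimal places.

deff ≈ 1.620

V̂(ȳ_st) = Σ W_h² (1 − n_h/N_h) s_h²/n_h, with W_h = N_h/N and N = 4100:
  stratum A: (2100/4100)²·(1 − 62/2100)·5.11²/62 = 0.107227
  stratum B: (2000/4100)²·(1 − 450/2000)·7.94²/450 = 0.0258358
V_st = 0.133063
V_srs = (1 − 512/4100)·48.05/512 = 0.0821281
deff = V_st / V_srs = 0.133063/0.0821281 = 1.6202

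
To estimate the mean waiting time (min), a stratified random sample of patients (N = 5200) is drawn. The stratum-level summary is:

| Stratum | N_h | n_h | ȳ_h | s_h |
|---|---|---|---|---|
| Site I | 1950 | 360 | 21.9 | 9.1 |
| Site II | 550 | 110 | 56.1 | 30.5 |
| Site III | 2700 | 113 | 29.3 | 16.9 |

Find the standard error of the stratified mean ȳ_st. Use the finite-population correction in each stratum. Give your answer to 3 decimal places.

V̂(ȳ_st) = Σ W_h² (1 − n_h/N_h) s_h²/n_h, with W_h = N_h/N and N = 5200:
  stratum Site I: (1950/5200)²·(1 − 360/1950)·9.1²/360 = 0.0263758
  stratum Site II: (550/5200)²·(1 − 110/550)·30.5²/110 = 0.075686
  stratum Site III: (2700/5200)²·(1 − 113/2700)·16.9²/113 = 0.652903
V̂(ȳ_st) = 0.754965
SE(ȳ_st) = √0.754965 = 0.868887

SE(ȳ_st) ≈ 0.869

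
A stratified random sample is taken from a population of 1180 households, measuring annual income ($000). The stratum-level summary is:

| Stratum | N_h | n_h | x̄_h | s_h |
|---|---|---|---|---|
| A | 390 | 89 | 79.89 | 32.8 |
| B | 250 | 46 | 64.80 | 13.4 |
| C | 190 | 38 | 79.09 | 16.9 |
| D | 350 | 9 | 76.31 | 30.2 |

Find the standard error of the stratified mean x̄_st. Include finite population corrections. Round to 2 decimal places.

SE(x̄_st) ≈ 3.16

V̂(x̄_st) = Σ W_h² (1 − n_h/N_h) s_h²/n_h, with W_h = N_h/N and N = 1180:
  stratum A: (390/1180)²·(1 − 89/390)·32.8²/89 = 1.01912
  stratum B: (250/1180)²·(1 − 46/250)·13.4²/46 = 0.142974
  stratum C: (190/1180)²·(1 − 38/190)·16.9²/38 = 0.155892
  stratum D: (350/1180)²·(1 − 9/350)·30.2²/9 = 8.6862
V̂(x̄_st) = 10.0042
SE(x̄_st) = √10.0042 = 3.16294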